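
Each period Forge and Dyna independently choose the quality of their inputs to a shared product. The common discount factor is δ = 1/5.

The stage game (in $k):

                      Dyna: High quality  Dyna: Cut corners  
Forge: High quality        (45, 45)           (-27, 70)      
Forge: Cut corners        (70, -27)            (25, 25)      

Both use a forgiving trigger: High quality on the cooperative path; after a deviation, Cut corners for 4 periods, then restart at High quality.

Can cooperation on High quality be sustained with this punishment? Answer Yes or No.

No

A one-shot deviation gives 70 now, then 25 for 4 periods, then back to 45.
Gain from deviating: (70−45) today; loss: (45−25) in each of the next 4 periods.
No-deviation condition: (45−25)(δ+…+δ^4) ≥ 70−45, i.e. δ+…+δ^4 ≥ 5/4.
At δ = 1/5: δ+…+δ^4 = 0.2496 < 1.2500.
So cooperation is not sustainable.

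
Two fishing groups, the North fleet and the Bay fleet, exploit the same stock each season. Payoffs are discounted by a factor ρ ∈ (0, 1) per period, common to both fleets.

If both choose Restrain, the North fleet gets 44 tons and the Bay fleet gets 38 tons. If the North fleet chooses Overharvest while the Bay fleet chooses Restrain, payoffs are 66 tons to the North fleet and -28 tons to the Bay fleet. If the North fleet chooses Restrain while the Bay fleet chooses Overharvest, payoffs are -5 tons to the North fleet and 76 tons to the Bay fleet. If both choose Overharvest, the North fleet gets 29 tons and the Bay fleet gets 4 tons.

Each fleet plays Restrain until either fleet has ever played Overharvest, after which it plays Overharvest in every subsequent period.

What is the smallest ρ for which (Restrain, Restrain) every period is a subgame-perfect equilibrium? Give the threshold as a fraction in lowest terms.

22/37

the North fleet: cooperation gives 44 each period; deviation gives 66 once then 29 forever.
  44/(1−ρ) ≥ 66 + 29ρ/(1−ρ) ⇒ ρ ≥ 22/37.
the Bay fleet: cooperation gives 38 each period; deviation gives 76 once then 4 forever.
  ρ ≥ 38/72 = 19/36.
Both must hold, so the binding constraint is the North fleet's: ρ ≥ 22/37.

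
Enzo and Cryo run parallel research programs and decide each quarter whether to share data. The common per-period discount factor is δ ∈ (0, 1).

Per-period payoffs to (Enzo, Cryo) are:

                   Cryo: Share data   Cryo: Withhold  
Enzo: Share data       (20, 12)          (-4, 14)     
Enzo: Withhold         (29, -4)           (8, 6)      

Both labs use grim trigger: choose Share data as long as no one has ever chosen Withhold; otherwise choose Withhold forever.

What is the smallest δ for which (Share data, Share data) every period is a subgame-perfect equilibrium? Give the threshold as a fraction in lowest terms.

3/7

Enzo's threshold: (29−20)/(29−8) = 3/7.
Cryo's threshold: (14−12)/(14−6) = 1/4.
3/7 > 1/4, so Enzo binds and δ* = 3/7.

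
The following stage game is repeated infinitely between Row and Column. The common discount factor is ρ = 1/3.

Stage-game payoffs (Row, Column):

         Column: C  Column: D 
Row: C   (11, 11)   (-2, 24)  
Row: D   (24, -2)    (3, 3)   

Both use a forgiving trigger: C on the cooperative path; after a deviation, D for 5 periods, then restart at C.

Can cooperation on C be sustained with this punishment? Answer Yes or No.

IC: ρ+…+ρ^5 ≥ (24−11)/(11−3) = 13/8.
At ρ = 1/3: partial sum = 0.4979 < 1.6250. Cooperation not sustainable.

No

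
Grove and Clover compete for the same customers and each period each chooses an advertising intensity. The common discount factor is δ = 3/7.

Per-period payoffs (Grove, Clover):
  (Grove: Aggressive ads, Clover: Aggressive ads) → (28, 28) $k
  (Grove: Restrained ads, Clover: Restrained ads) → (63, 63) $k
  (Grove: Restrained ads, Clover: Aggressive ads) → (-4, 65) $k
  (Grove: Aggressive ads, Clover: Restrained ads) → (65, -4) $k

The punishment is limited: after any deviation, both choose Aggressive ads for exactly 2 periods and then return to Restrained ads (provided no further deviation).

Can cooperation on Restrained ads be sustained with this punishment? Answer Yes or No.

Yes

Comparing payoff streams over the 3 periods until play realigns: cooperate → 63(1+δ+…+δ^2); deviate → 65 + 28(δ+…+δ^2).
Cooperation is sustained iff (63−28)(δ+…+δ^2) ≥ 65−63.
δ+…+δ^2 = 3/7·(1−(3/7)^2)/(1−3/7) = 0.6122, and (65−63)/(63−28) = 0.0571.
0.6122 ≥ 0.0571, so cooperation is sustainable.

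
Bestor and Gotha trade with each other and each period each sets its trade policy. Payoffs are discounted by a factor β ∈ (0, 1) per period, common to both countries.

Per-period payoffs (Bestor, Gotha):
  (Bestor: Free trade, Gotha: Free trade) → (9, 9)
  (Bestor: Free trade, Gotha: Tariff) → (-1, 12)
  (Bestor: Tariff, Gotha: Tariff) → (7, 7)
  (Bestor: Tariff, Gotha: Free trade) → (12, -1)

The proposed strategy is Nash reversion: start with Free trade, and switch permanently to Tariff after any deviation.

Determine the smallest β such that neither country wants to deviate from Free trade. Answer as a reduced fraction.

3/5

One-period gain from deviating is 12 − 9 = 3. The loss is 9 − 7 = 2 in every subsequent period, with present value 2·β/(1−β).
Deviation is unprofitable when 2·β/(1−β) ≥ 3, i.e. β/(1−β) ≥ 3/2.
Equivalently β ≥ 3/(3+2) = 3/5.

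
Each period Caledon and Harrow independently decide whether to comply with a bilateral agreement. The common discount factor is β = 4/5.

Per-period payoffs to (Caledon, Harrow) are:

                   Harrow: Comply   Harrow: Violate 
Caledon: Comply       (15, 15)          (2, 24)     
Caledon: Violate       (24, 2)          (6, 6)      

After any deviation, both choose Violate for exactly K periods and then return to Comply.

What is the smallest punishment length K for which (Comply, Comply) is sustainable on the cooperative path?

Need Σ_{k=1}^{K} β^k ≥ (24−15)/(15−6) = 1.0000 at β = 4/5.
At K = 1 the sum is 0.8000 < 1.0000; at K = 2 it is 1.4400 ≥ 1.0000.
So the minimum punishment length is K = 2.

2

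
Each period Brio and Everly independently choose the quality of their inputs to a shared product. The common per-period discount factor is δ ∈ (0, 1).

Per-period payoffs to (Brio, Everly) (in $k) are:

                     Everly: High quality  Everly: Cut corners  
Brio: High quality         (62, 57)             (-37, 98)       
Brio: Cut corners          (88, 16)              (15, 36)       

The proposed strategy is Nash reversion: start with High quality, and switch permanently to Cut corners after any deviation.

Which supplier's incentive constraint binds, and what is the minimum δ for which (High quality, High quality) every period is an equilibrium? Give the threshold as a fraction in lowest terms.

Brio's threshold: (88−62)/(88−15) = 26/73.
Everly's threshold: (98−57)/(98−36) = 41/62.
26/73 < 41/62, so Everly binds and δ* = 41/62.

Everly; δ ≥ 41/62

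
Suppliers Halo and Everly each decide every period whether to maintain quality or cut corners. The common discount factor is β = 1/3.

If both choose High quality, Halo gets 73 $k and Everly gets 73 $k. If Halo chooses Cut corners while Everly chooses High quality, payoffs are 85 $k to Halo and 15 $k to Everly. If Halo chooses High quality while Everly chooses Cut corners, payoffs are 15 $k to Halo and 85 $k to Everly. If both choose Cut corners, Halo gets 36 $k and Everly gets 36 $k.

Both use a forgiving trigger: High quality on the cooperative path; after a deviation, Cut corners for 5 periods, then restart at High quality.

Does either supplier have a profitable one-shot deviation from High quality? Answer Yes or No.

Comparing payoff streams over the 6 periods until play realigns: cooperate → 73(1+β+…+β^5); deviate → 85 + 36(β+…+β^5).
Cooperation is sustained iff (73−36)(β+…+β^5) ≥ 85−73.
β+…+β^5 = 1/3·(1−(1/3)^5)/(1−1/3) = 0.4979, and (85−73)/(73−36) = 0.3243.
0.4979 ≥ 0.3243, so cooperation is sustainable.

No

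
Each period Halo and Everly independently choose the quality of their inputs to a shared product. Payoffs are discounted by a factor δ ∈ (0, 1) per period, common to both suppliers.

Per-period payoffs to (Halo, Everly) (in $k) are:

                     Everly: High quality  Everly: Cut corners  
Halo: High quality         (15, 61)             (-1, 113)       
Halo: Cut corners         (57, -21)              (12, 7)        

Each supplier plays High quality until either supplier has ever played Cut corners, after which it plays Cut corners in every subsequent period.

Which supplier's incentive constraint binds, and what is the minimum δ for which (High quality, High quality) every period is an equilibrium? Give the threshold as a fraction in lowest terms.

Halo; δ ≥ 14/15

Halo: cooperation gives 15 each period; deviation gives 57 once then 12 forever.
  15/(1−δ) ≥ 57 + 12δ/(1−δ) ⇒ δ ≥ 42/45 = 14/15.
Everly: cooperation gives 61 each period; deviation gives 113 once then 7 forever.
  δ ≥ 52/106 = 26/53.
Both must hold, so the binding constraint is Halo's: δ ≥ 14/15.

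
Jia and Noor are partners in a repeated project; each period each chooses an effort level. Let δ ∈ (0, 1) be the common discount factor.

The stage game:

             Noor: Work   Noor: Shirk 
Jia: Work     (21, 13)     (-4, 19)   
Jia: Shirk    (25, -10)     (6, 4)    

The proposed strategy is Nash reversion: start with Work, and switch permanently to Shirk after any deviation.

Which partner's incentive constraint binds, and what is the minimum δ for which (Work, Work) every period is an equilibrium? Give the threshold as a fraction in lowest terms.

Noor; δ ≥ 2/5

Jia's threshold: (25−21)/(25−6) = 4/19.
Noor's threshold: (19−13)/(19−4) = 2/5.
4/19 < 2/5, so Noor binds and δ* = 2/5.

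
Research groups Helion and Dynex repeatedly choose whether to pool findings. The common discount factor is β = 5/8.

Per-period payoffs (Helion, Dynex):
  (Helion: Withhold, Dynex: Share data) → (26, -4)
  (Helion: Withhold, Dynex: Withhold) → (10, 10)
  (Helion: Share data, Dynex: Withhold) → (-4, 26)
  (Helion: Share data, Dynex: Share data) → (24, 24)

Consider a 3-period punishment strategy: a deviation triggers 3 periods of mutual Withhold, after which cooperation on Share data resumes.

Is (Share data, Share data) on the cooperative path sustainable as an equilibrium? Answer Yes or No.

Yes

A one-shot deviation gives 26 now, then 10 for 3 periods, then back to 24.
Gain from deviating: (26−24) today; loss: (24−10) in each of the next 3 periods.
No-deviation condition: (24−10)(β+…+β^3) ≥ 26−24, i.e. β+…+β^3 ≥ 1/7.
At β = 5/8: β+…+β^3 = 1.2598 ≥ 0.1429.
So cooperation is sustainable.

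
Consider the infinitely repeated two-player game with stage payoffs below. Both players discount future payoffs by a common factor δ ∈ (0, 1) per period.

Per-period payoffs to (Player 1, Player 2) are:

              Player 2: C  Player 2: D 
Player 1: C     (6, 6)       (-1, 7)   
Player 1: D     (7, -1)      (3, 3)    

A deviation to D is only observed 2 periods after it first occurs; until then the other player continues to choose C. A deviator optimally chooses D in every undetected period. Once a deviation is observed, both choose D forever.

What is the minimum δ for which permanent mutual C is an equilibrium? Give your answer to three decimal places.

0.500

Deviating for the 2 undetected periods gains 7−6 = 1 per period over cooperation, then loses 6−3 = 3 per period forever once punishment starts.
Gain: 1(1 + δ + … + δ^1); loss: 3·δ^2/(1−δ).
No profitable deviation ⇔ 1(1−δ^2) ≤ 3·δ^2, i.e. δ^2 ≥ 1/(1+3) = 1/4.
Hence δ ≥ (1/4)^(1/2) ≈ 0.500.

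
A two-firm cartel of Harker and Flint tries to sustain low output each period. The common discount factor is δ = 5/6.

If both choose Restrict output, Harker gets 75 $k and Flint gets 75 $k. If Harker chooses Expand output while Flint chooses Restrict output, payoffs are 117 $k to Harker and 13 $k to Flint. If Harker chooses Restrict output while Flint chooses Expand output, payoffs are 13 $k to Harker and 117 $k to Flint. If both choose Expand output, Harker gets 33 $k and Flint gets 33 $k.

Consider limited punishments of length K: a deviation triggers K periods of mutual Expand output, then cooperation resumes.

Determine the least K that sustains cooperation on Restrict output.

2

No profitable deviation requires (75−33)(δ+…+δ^K) ≥ 117−75, i.e. δ+…+δ^K ≥ 1 ≈ 1.0000.
With δ = 5/6, the partial sums are K=1: 0.8333, K=2: 1.5278.
K = 2 is the first length at which the sum reaches 1.0000.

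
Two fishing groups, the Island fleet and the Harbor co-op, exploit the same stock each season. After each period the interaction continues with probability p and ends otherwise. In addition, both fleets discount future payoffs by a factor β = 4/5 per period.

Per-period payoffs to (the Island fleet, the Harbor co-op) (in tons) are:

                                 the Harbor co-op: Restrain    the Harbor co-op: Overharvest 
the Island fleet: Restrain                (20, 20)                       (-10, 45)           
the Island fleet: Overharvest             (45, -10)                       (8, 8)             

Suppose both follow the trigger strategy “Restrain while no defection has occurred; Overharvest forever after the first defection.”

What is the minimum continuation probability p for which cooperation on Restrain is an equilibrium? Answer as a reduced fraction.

125/148

With continuation probability p and discount β, the effective per-period discount factor is βp.
Grim-trigger IC: βp ≥ (45−20)/(45−8) = 25/37.
So p ≥ (25/37)/(4/5) = 125/148.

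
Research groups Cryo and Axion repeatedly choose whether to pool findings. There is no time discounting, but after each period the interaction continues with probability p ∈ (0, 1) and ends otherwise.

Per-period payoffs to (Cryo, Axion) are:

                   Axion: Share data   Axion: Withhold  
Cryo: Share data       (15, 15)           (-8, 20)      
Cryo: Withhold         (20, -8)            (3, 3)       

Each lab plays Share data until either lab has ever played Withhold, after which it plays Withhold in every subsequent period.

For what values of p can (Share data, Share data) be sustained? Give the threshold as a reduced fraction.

With no time discounting, the continuation probability p plays the role of the discount factor.
Grim-trigger IC: 15/(1−p) ≥ 20 + 3p/(1−p) ⇒ p ≥ (20−15)/(20−3) = 5/17.

5/17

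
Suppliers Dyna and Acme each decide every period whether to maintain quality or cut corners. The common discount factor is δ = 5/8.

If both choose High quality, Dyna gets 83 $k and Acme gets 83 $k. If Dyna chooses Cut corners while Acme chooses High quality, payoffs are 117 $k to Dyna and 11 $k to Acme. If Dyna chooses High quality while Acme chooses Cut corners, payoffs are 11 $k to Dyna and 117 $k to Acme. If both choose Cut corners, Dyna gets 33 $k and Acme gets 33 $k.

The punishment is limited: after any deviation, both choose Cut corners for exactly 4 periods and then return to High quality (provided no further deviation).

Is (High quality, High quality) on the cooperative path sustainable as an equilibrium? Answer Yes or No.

Yes

A one-shot deviation gives 117 now, then 33 for 4 periods, then back to 83.
Gain from deviating: (117−83) today; loss: (83−33) in each of the next 4 periods.
No-deviation condition: (83−33)(δ+…+δ^4) ≥ 117−83, i.e. δ+…+δ^4 ≥ 17/25.
At δ = 5/8: δ+…+δ^4 = 1.4124 ≥ 0.6800.
So cooperation is sustainable.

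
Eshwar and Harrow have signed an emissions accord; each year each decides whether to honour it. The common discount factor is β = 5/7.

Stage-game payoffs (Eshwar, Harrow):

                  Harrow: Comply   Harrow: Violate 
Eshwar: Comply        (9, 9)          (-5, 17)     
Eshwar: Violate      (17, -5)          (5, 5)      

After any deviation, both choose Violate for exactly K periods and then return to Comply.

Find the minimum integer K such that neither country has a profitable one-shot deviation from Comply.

No profitable deviation requires (9−5)(β+…+β^K) ≥ 17−9, i.e. β+…+β^K ≥ 2 ≈ 2.0000.
With β = 5/7, the partial sums are K=1: 0.7143, K=2: 1.2245, K=3: 1.5889, K=4: 1.8492, K=5: 2.0352.
K = 5 is the first length at which the sum reaches 2.0000.

5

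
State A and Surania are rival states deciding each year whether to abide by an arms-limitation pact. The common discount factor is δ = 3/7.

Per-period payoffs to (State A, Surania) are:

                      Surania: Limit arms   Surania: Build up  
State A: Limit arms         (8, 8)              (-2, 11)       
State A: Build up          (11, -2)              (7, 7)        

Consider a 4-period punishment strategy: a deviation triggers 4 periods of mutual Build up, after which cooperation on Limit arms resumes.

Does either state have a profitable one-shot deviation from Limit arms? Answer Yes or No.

IC: δ+…+δ^4 ≥ (11−8)/(8−7) = 3.
At δ = 3/7: partial sum = 0.7247 < 3.0000. Cooperation not sustainable.

Yes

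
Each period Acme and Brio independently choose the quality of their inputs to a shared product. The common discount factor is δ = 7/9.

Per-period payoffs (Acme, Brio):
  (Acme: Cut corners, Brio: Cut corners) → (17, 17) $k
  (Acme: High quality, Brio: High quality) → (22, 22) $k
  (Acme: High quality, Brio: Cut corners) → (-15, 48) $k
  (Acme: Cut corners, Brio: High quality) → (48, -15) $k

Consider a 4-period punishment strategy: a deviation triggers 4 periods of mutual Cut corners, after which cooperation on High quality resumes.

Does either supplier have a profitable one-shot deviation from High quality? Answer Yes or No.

Comparing payoff streams over the 5 periods until play realigns: cooperate → 22(1+δ+…+δ^4); deviate → 48 + 17(δ+…+δ^4).
Cooperation is sustained iff (22−17)(δ+…+δ^4) ≥ 48−22.
δ+…+δ^4 = 7/9·(1−(7/9)^4)/(1−7/9) = 2.2192, and (48−22)/(22−17) = 5.2000.
2.2192 < 5.2000, so cooperation is not sustainable.

Yes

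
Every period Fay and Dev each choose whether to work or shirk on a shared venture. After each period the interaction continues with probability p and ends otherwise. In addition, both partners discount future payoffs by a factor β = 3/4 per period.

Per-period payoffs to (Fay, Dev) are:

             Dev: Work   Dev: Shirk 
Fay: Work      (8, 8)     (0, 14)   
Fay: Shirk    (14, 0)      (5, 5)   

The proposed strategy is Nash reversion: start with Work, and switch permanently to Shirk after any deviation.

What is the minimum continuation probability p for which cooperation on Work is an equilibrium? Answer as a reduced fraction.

8/9

With continuation probability p and discount β, the effective per-period discount factor is βp.
Grim-trigger IC: βp ≥ (14−8)/(14−5) = 2/3.
So p ≥ (2/3)/(3/4) = 8/9.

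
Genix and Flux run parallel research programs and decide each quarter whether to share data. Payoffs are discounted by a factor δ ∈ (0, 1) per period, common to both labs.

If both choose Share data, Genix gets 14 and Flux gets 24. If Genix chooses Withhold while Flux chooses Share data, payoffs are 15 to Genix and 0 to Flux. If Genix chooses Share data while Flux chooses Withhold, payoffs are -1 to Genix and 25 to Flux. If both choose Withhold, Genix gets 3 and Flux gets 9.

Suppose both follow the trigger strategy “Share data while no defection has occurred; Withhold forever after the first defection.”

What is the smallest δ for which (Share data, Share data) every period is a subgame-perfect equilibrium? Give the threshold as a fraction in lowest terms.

For Genix: deviation gain 15−14 = 1, per-period punishment loss 14−3 = 11. IC gives δ ≥ 1/12.
For Flux: gain 1, loss 15 per period, so δ ≥ 1/16.
The tighter constraint is Genix's, so cooperation needs δ ≥ 1/12.

1/12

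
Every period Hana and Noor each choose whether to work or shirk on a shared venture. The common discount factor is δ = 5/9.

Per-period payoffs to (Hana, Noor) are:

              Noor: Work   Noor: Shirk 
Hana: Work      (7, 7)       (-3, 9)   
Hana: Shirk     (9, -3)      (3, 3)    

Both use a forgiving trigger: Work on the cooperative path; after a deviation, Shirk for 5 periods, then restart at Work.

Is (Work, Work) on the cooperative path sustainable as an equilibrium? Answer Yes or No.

IC: δ+…+δ^5 ≥ (9−7)/(7−3) = 1/2.
At δ = 5/9: partial sum = 1.1838 ≥ 0.5000. Cooperation sustainable.

Yes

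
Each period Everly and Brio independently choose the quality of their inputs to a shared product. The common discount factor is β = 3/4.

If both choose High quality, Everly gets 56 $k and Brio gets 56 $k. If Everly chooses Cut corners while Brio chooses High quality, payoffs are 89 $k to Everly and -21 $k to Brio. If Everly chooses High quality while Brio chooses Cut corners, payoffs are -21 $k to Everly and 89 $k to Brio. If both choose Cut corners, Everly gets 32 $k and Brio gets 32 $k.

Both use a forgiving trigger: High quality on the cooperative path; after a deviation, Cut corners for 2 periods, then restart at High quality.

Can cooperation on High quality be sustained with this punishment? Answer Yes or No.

No

A one-shot deviation gives 89 now, then 32 for 2 periods, then back to 56.
Gain from deviating: (89−56) today; loss: (56−32) in each of the next 2 periods.
No-deviation condition: (56−32)(β+…+β^2) ≥ 89−56, i.e. β+…+β^2 ≥ 11/8.
At β = 3/4: β+…+β^2 = 1.3125 < 1.3750.
So cooperation is not sustainable.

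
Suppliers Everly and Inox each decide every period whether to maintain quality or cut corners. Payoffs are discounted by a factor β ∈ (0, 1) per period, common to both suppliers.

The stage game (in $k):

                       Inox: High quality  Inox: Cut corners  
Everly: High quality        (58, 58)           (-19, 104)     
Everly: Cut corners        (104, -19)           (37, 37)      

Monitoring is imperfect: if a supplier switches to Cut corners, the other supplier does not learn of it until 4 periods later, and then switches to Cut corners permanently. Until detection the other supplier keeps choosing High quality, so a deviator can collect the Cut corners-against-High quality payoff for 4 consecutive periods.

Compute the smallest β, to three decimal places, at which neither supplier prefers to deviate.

0.910

A deviator earns 104 for 4 periods, then 37 forever; cooperating earns 58 forever. Multiplying the IC by (1−β):
58 ≥ 104(1−β^4) + 37β^4, so 67·β^4 ≥ 46 and β^4 ≥ 46/67.
β ≥ (46/67)^(1/4) ≈ 0.910.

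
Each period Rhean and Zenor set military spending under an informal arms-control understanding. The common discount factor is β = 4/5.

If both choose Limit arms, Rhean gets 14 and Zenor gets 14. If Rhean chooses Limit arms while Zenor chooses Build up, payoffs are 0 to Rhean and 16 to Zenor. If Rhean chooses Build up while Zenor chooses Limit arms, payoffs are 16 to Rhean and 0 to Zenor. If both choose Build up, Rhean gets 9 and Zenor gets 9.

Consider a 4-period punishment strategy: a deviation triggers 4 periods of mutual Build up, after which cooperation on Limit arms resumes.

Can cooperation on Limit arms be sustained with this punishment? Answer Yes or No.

Yes

A one-shot deviation gives 16 now, then 9 for 4 periods, then back to 14.
Gain from deviating: (16−14) today; loss: (14−9) in each of the next 4 periods.
No-deviation condition: (14−9)(β+…+β^4) ≥ 16−14, i.e. β+…+β^4 ≥ 2/5.
At β = 4/5: β+…+β^4 = 2.3616 ≥ 0.4000.
So cooperation is sustainable.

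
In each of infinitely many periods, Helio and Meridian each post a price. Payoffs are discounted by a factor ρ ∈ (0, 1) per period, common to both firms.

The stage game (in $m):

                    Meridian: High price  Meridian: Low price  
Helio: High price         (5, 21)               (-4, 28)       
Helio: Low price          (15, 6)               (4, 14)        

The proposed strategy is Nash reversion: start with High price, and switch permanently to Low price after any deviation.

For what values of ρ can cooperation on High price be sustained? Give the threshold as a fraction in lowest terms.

10/11

Helio's threshold: (15−5)/(15−4) = 10/11.
Meridian's threshold: (28−21)/(28−14) = 1/2.
10/11 > 1/2, so Helio binds and ρ* = 10/11.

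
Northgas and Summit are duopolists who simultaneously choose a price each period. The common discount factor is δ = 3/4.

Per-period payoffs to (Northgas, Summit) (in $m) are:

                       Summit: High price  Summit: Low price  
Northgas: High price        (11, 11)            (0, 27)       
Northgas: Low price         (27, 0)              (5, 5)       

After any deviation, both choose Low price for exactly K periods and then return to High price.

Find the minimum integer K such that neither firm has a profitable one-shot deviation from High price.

8

IC: δ(1−δ^K)/(1−δ) ≥ (27−11)/(11−5) = 8/3.
With δ = 3/4: need 1 − δ^K ≥ 8/3·(1−3/4)/(3/4), i.e. δ^K ≤ 0.1111.
Since (3/4)^7 = 0.1335 and (3/4)^8 = 0.1001, the smallest such K is 8.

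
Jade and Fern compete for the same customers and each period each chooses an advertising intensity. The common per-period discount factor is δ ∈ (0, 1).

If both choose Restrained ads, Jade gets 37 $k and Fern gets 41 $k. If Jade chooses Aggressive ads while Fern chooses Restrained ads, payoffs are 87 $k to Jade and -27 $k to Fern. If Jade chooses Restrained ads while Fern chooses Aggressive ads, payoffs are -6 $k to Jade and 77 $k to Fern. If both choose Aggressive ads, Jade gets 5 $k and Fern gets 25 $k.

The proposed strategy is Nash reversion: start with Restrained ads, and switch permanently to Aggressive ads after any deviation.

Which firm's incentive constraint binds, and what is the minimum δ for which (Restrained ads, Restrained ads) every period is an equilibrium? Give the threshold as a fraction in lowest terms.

For Jade: deviation gain 87−37 = 50, per-period punishment loss 37−5 = 32. IC gives δ ≥ 50/82 = 25/41.
For Fern: gain 36, loss 16 per period, so δ ≥ 36/52 = 9/13.
The tighter constraint is Fern's, so cooperation needs δ ≥ 9/13.

Fern; δ ≥ 9/13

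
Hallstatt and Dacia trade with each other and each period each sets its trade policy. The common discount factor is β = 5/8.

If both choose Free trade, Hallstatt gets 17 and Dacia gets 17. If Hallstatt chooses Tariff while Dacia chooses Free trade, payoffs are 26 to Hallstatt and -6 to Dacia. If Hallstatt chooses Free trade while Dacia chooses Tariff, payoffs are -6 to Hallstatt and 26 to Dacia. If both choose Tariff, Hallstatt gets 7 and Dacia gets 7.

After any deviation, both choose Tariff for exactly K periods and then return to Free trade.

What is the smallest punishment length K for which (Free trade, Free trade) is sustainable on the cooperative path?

2

Need Σ_{k=1}^{K} β^k ≥ (26−17)/(17−7) = 0.9000 at β = 5/8.
At K = 1 the sum is 0.6250 < 0.9000; at K = 2 it is 1.0156 ≥ 0.9000.
So the minimum punishment length is K = 2.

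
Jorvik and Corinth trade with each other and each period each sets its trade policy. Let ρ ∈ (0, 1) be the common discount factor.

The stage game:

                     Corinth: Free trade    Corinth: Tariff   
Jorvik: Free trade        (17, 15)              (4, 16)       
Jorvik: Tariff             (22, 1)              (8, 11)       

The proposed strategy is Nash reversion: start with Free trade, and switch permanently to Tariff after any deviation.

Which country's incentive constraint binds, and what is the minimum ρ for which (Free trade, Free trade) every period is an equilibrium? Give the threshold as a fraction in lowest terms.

Jorvik's threshold: (22−17)/(22−8) = 5/14.
Corinth's threshold: (16−15)/(16−11) = 1/5.
5/14 > 1/5, so Jorvik binds and ρ* = 5/14.

Jorvik; ρ ≥ 5/14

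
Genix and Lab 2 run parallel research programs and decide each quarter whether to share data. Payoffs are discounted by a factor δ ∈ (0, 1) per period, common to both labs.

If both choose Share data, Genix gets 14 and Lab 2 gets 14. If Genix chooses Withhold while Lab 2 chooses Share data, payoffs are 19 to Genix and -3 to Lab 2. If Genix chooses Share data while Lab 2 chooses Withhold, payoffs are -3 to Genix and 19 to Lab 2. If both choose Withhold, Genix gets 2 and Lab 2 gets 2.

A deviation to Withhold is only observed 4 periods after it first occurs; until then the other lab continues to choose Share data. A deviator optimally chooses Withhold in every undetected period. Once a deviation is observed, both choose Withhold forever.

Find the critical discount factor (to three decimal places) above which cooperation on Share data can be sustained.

0.736

The best deviation is to choose Withhold for all 4 undetected periods, earning 19 each, then 2 forever once detected.
Deviation value: 19(1−δ^4)/(1−δ) + 2δ^4/(1−δ); cooperation value: 14/(1−δ).
IC: 14 ≥ 19(1−δ^4) + 2δ^4 = 19 − 17δ^4.
So δ^4 ≥ 5/17, giving δ ≥ (5/17)^(1/4) ≈ 0.736.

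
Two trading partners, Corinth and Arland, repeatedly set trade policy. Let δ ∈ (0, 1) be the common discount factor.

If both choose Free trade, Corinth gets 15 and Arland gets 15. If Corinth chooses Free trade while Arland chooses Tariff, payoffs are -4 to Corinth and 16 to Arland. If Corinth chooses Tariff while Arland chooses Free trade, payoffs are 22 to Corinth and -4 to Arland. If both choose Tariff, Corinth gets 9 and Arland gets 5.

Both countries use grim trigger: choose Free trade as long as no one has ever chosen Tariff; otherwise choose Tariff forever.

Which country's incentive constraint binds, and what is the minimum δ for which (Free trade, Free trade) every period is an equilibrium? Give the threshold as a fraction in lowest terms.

Corinth's threshold: (22−15)/(22−9) = 7/13.
Arland's threshold: (16−15)/(16−5) = 1/11.
7/13 > 1/11, so Corinth binds and δ* = 7/13.

Corinth; δ ≥ 7/13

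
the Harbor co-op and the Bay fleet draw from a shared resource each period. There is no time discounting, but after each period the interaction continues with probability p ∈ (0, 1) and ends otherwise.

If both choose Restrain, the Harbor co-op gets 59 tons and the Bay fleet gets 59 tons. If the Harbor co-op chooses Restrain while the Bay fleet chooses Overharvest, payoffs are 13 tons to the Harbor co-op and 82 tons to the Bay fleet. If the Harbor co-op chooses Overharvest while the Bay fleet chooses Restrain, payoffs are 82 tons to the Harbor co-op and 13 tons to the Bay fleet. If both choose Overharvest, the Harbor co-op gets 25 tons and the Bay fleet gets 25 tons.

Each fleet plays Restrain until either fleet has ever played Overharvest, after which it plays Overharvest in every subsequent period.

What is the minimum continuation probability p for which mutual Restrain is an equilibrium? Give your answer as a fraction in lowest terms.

Expected cooperation value is 59 + p·59 + p²·59 + … = 59/(1−p); deviation gives 82 + p·25/(1−p).
59 ≥ 82(1−p) + 25p ⇒ 57p ≥ 23 ⇒ p ≥ 23/57.

23/57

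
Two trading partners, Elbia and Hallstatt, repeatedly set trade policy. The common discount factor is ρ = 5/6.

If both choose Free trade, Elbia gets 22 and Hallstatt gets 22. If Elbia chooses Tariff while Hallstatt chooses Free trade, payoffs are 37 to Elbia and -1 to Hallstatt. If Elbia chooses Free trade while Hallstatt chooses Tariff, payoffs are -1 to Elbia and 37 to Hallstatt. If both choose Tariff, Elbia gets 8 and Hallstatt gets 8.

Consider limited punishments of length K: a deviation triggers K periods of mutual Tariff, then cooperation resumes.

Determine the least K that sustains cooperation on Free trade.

No profitable deviation requires (22−8)(ρ+…+ρ^K) ≥ 37−22, i.e. ρ+…+ρ^K ≥ 15/14 ≈ 1.0714.
With ρ = 5/6, the partial sums are K=1: 0.8333, K=2: 1.5278.
K = 2 is the first length at which the sum reaches 1.0714.

2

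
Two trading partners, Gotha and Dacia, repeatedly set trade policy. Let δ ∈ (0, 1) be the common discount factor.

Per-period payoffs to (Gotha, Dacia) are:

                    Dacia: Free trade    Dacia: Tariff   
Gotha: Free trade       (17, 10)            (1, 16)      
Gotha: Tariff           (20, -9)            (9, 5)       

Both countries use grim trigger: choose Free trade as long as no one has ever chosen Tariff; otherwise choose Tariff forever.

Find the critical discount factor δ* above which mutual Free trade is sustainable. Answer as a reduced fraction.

6/11

Gotha: cooperation gives 17 each period; deviation gives 20 once then 9 forever.
  17/(1−δ) ≥ 20 + 9δ/(1−δ) ⇒ δ ≥ 3/11.
Dacia: cooperation gives 10 each period; deviation gives 16 once then 5 forever.
  δ ≥ 6/11.
Both must hold, so the binding constraint is Dacia's: δ ≥ 6/11.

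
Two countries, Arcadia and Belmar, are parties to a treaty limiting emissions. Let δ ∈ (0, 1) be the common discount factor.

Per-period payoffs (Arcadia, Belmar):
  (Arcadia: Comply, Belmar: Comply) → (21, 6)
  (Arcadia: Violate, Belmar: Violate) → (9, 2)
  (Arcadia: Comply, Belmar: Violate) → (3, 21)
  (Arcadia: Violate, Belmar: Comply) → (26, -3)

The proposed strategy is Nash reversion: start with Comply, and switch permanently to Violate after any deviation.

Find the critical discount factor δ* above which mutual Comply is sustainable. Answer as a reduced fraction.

Arcadia's threshold: (26−21)/(26−9) = 5/17.
Belmar's threshold: (21−6)/(21−2) = 15/19.
5/17 < 15/19, so Belmar binds and δ* = 15/19.

15/19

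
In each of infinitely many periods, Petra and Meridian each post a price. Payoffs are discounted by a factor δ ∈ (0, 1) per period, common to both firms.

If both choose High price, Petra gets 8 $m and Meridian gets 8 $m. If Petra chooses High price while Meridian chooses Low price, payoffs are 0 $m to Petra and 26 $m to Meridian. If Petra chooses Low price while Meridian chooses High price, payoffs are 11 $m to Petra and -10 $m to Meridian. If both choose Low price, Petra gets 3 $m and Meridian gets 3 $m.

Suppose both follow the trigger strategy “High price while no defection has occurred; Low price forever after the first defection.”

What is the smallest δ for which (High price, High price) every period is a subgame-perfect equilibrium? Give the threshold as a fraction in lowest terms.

18/23

Petra's threshold: (11−8)/(11−3) = 3/8.
Meridian's threshold: (26−8)/(26−3) = 18/23.
3/8 < 18/23, so Meridian binds and δ* = 18/23.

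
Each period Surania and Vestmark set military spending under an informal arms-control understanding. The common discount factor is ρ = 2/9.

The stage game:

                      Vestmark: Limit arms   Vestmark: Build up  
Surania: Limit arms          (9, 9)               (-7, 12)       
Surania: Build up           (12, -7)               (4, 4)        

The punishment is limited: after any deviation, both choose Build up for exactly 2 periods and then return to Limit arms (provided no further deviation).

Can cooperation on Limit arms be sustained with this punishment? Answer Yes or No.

No

Comparing payoff streams over the 3 periods until play realigns: cooperate → 9(1+ρ+…+ρ^2); deviate → 12 + 4(ρ+…+ρ^2).
Cooperation is sustained iff (9−4)(ρ+…+ρ^2) ≥ 12−9.
ρ+…+ρ^2 = 2/9·(1−(2/9)^2)/(1−2/9) = 0.2716, and (12−9)/(9−4) = 0.6000.
0.2716 < 0.6000, so cooperation is not sustainable.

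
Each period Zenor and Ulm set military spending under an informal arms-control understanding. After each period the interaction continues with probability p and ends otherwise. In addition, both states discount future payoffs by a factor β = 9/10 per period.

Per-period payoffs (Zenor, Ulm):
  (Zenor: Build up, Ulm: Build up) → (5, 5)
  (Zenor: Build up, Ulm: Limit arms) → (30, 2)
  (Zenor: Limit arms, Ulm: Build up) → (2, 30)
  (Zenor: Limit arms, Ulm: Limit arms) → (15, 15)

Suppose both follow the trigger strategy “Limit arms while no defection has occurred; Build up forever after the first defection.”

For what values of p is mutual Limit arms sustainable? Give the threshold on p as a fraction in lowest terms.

Expected continuation weight on next period's payoff is β·p = 9/10·p, which plays the role of the discount factor.
Cooperation requires 9/10·p ≥ (30−15)/(30−5) = 3/5, hence p ≥ 2/3.

2/3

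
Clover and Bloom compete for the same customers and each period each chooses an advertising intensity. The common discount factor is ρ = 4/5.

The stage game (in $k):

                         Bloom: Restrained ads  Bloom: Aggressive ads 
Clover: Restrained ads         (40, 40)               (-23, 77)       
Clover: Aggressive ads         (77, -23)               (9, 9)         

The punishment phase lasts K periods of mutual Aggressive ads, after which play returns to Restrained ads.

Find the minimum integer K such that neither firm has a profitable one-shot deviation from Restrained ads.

2

IC: ρ(1−ρ^K)/(1−ρ) ≥ (77−40)/(40−9) = 37/31.
With ρ = 4/5: need 1 − ρ^K ≥ 37/31·(1−4/5)/(4/5), i.e. ρ^K ≤ 0.7016.
Since (4/5)^1 = 0.8000 and (4/5)^2 = 0.6400, the smallest such K is 2.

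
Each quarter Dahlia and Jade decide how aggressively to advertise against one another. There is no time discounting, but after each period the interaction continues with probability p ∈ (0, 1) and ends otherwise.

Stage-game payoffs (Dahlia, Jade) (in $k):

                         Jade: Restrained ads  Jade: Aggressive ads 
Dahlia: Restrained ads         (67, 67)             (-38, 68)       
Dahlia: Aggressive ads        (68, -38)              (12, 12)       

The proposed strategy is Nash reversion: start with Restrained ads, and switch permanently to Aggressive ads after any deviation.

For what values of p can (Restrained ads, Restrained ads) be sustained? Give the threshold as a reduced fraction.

Expected cooperation value is 67 + p·67 + p²·67 + … = 67/(1−p); deviation gives 68 + p·12/(1−p).
67 ≥ 68(1−p) + 12p ⇒ 56p ≥ 1 ⇒ p ≥ 1/56.

1/56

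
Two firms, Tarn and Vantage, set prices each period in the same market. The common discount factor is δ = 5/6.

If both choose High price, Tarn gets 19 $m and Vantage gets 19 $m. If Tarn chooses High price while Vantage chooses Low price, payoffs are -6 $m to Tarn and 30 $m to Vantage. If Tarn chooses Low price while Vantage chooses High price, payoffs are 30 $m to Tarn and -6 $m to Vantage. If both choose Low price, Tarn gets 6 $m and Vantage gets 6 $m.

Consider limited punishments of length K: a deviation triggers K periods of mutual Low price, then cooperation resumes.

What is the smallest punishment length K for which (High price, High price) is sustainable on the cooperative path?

2

Need Σ_{k=1}^{K} δ^k ≥ (30−19)/(19−6) = 0.8462 at δ = 5/6.
At K = 1 the sum is 0.8333 < 0.8462; at K = 2 it is 1.5278 ≥ 0.8462.
So the minimum punishment length is K = 2.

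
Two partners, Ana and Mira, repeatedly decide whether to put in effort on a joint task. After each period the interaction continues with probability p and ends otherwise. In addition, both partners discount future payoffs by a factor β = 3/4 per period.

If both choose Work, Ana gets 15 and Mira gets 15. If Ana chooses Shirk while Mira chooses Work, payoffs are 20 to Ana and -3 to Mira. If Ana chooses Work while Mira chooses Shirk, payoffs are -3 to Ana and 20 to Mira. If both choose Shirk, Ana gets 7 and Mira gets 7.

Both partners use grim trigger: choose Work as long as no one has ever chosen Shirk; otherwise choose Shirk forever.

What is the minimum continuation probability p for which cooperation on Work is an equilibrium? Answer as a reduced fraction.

With continuation probability p and discount β, the effective per-period discount factor is βp.
Grim-trigger IC: βp ≥ (20−15)/(20−7) = 5/13.
So p ≥ (5/13)/(3/4) = 20/39.

20/39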